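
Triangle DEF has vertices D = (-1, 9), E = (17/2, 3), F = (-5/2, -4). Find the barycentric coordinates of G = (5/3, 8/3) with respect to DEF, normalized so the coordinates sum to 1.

(1/3, 1/3, 1/3)

Signed area of the reference triangle: [DEF] = ½·((-1)·(3−(-4)) + (17/2)·(-4−9) + (-5/2)·(9−3)) = ½·(-7 − 221/2 − 15) = -265/4.
[GEF] = ½·((5/3)·(3−(-4)) + (17/2)·(-4−(8/3)) + (-5/2)·(8/3−3)) = ½·(35/3 − 170/3 + 5/6) = -265/12, so the D-coordinate is (-265/12)/(-265/4) = 1/3.
[DGF] = ½·((-1)·(8/3−(-4)) + (5/3)·(-4−9) + (-5/2)·(9−(8/3))) = ½·(-20/3 − 65/3 − 95/6) = -265/12, so the E-coordinate is 1/3.
[DEG] = ½·((-1)·(3−(8/3)) + (17/2)·(8/3−9) + (5/3)·(9−3)) = ½·(-1/3 − 323/6 + 10) = -265/12, so the F-coordinate is 1/3.
Check: 1/3 + 1/3 + 1/3 = 1.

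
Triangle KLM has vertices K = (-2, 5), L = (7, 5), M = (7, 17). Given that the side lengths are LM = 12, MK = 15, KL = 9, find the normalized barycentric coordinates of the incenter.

The incenter has barycentric coordinates proportional to the opposite side lengths: (12 : 15 : 9).
Normalizing by 12+15+9 = 36 gives (1/3, 5/12, 1/4).

(1/3, 5/12, 1/4)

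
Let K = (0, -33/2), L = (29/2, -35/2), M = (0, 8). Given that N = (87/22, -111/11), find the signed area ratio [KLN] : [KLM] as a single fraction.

[KLM] = ½·(0·(-35/2−8) + (29/2)·(8−(-33/2)) + 0·(-33/2−(-35/2))) = ½·(0 + 1421/4 + 0) = 1421/8.
[KLN] = ½·(0·(-35/2−(-111/11)) + (29/2)·(-111/11−(-33/2)) + (87/22)·(-33/2−(-35/2))) = ½·(0 + 4089/44 + 87/22) = 4263/88, so the ratio is (4263/88)/(1421/8) = 3/11.

3/11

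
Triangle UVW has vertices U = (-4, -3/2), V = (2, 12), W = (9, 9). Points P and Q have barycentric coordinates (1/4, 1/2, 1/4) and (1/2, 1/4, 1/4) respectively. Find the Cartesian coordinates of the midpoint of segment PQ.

Barycentric coordinates of the midpoint are the average: (3/8, 3/8, 1/4).
Converting: (3/8)·U + (3/8)·V + (1/4)·W = (3/2, 99/16).

(3/2, 99/16)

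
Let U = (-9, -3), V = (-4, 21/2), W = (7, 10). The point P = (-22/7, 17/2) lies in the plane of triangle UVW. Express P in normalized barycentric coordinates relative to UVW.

(1/7, 5/7, 1/7)

Signed area of the reference triangle: [UVW] = ½·((-9)·(21/2−10) + (-4)·(10−(-3)) + 7·(-3−(21/2))) = ½·(-9/2 − 52 − 189/2) = -151/2.
[PVW] = ½·((-22/7)·(21/2−10) + (-4)·(10−(17/2)) + 7·(17/2−(21/2))) = ½·(-11/7 − 6 − 14) = -151/14, so the U-coordinate is (-151/14)/(-151/2) = 1/7.
[UPW] = ½·((-9)·(17/2−10) + (-22/7)·(10−(-3)) + 7·(-3−(17/2))) = ½·(27/2 − 286/7 − 161/2) = -755/14, so the V-coordinate is 5/7.
[UVP] = ½·((-9)·(21/2−(17/2)) + (-4)·(17/2−(-3)) + (-22/7)·(-3−(21/2))) = ½·(-18 − 46 + 297/7) = -151/14, so the W-coordinate is 1/7.
Check: 1/7 + 5/7 + 1/7 = 1.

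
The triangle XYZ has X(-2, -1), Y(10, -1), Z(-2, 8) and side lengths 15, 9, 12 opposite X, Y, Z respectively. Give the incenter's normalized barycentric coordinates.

The incenter has barycentric coordinates proportional to the opposite side lengths: (15 : 9 : 12).
Normalizing by 15+9+12 = 36 gives (5/12, 1/4, 1/3).

(5/12, 1/4, 1/3)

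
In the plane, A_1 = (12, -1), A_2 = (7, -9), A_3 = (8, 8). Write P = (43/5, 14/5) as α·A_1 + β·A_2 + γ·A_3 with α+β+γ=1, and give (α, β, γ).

Signed area of the reference triangle: [A_1A_2A_3] = ½·(12·(-9−8) + 7·(8−(-1)) + 8·(-1−(-9))) = ½·(-204 + 63 + 64) = -77/2.
[PA_2A_3] = ½·((43/5)·(-9−8) + 7·(8−(14/5)) + 8·(14/5−(-9))) = ½·(-731/5 + 182/5 + 472/5) = -77/10, so the A_1-coordinate is (-77/10)/(-77/2) = 1/5.
[A_1PA_3] = ½·(12·(14/5−8) + (43/5)·(8−(-1)) + 8·(-1−(14/5))) = ½·(-312/5 + 387/5 − 152/5) = -77/10, so the A_2-coordinate is 1/5.
[A_1A_2P] = ½·(12·(-9−(14/5)) + 7·(14/5−(-1)) + (43/5)·(-1−(-9))) = ½·(-708/5 + 133/5 + 344/5) = -231/10, so the A_3-coordinate is 3/5.

(1/5, 1/5, 3/5)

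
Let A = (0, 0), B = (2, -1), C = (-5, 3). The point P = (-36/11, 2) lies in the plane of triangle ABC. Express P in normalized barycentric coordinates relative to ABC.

(1/11, 2/11, 8/11)

Signed area of the reference triangle: [ABC] = ½·(0·(-1−3) + 2·(3−0) + (-5)·(0−(-1))) = ½·(0 + 6 − 5) = 1/2.
[PBC] = ½·((-36/11)·(-1−3) + 2·(3−2) + (-5)·(2−(-1))) = ½·(144/11 + 2 − 15) = 1/22, so the A-coordinate is (1/22)/(1/2) = 1/11.
[APC] = ½·(0·(2−3) + (-36/11)·(3−0) + (-5)·(0−2)) = ½·(0 − 108/11 + 10) = 1/11, so the B-coordinate is 2/11.
[ABP] = ½·(0·(-1−2) + 2·(2−0) + (-36/11)·(0−(-1))) = ½·(0 + 4 − 36/11) = 4/11, so the C-coordinate is 8/11.
Check: 1/11 + 2/11 + 8/11 = 1.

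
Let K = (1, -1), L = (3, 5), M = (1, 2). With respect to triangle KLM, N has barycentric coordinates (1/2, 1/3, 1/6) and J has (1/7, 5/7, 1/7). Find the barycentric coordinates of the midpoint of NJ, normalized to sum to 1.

Since both coordinate triples sum to 1, the midpoint's barycentrics are the componentwise average.
(1/2+1/7)/2 = 9/28; similarly 11/21 and 13/84.

(9/28, 11/21, 13/84)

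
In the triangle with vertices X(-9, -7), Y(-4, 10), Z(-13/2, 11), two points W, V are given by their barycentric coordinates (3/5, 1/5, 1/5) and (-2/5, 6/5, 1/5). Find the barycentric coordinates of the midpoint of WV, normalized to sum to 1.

(1/10, 7/10, 1/5)

Since both coordinate triples sum to 1, the midpoint's barycentrics are the componentwise average.
(3/5+-2/5)/2 = 1/10; similarly 7/10 and 1/5.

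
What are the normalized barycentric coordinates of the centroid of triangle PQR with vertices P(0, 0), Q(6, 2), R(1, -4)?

The centroid is the average of the vertices, so each weight is 1/3.

(1/3, 1/3, 1/3)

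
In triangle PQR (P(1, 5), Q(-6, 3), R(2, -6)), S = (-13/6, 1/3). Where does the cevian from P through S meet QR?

(-14/5, -3/5)

Barycentric coordinates of S with respect to PQR: (1/6, 1/2, 1/3).
On side QR the P-coordinate is zero; dropping S's P-weight 1/6 and renormalizing the remaining 1/2 : 1/3 gives weights 3/5, 2/5 on Q, R.
T = (3/5)·(-6, 3) + (2/5)·(2, -6) = (-14/5, -3/5).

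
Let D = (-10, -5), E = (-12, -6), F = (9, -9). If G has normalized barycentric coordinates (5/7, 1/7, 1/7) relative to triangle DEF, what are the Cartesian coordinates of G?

(-53/7, -40/7)

G = (5/7)·D + (1/7)·E + (1/7)·F.
x-coordinate: (5/7)·(-10) + (1/7)·(-12) + (1/7)·9 = -53/7.
y-coordinate: (5/7)·(-5) + (1/7)·(-6) + (1/7)·(-9) = -40/7.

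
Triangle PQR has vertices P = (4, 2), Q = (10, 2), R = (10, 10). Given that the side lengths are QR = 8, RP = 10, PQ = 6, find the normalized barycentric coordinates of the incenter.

The incenter has barycentric coordinates proportional to the opposite side lengths: (8 : 10 : 6).
Normalizing by 8+10+6 = 24 gives (1/3, 5/12, 1/4).

(1/3, 5/12, 1/4)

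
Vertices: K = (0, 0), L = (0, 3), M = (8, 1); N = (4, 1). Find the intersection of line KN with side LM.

(6, 3/2)

Barycentric coordinates of N with respect to KLM: (1/3, 1/6, 1/2).
On side LM the K-coordinate is zero; dropping N's K-weight 1/3 and renormalizing the remaining 1/6 : 1/2 gives weights 1/4, 3/4 on L, M.
J = (1/4)·(0, 3) + (3/4)·(8, 1) = (6, 3/2).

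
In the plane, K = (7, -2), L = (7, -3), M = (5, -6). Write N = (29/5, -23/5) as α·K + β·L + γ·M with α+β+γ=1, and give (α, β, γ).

Signed area of the reference triangle: [KLM] = ½·(7·(-3−(-6)) + 7·(-6−(-2)) + 5·(-2−(-3))) = ½·(21 − 28 + 5) = -1.
[NLM] = ½·((29/5)·(-3−(-6)) + 7·(-6−(-23/5)) + 5·(-23/5−(-3))) = ½·(87/5 − 49/5 − 8) = -1/5, so the K-coordinate is (-1/5)/(-1) = 1/5.
[KNM] = ½·(7·(-23/5−(-6)) + (29/5)·(-6−(-2)) + 5·(-2−(-23/5))) = ½·(49/5 − 116/5 + 13) = -1/5, so the L-coordinate is 1/5.
[KLN] = ½·(7·(-3−(-23/5)) + 7·(-23/5−(-2)) + (29/5)·(-2−(-3))) = ½·(56/5 − 91/5 + 29/5) = -3/5, so the M-coordinate is 3/5.

(1/5, 1/5, 3/5)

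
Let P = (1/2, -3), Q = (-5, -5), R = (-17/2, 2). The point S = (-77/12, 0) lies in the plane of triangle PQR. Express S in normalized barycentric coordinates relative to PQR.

Signed area of the reference triangle: [PQR] = ½·((1/2)·(-5−2) + (-5)·(2−(-3)) + (-17/2)·(-3−(-5))) = ½·(-7/2 − 25 − 17) = -91/4.
[SQR] = ½·((-77/12)·(-5−2) + (-5)·(2−0) + (-17/2)·(0−(-5))) = ½·(539/12 − 10 − 85/2) = -91/24, so the P-coordinate is (-91/24)/(-91/4) = 1/6.
[PSR] = ½·((1/2)·(0−2) + (-77/12)·(2−(-3)) + (-17/2)·(-3−0)) = ½·(-1 − 385/12 + 51/2) = -91/24, so the Q-coordinate is 1/6.
[PQS] = ½·((1/2)·(-5−0) + (-5)·(0−(-3)) + (-77/12)·(-3−(-5))) = ½·(-5/2 − 15 − 77/6) = -91/6, so the R-coordinate is 2/3.

(1/6, 1/6, 2/3)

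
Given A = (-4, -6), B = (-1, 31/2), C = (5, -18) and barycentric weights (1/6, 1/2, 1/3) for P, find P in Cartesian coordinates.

P = (1/6)·A + (1/2)·B + (1/3)·C.
x-coordinate: (1/6)·(-4) + (1/2)·(-1) + (1/3)·5 = 1/2.
y-coordinate: (1/6)·(-6) + (1/2)·(31/2) + (1/3)·(-18) = 3/4.

(1/2, 3/4)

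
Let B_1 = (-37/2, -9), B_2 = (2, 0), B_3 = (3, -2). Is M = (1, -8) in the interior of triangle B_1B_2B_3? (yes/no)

no

Barycentric coordinates of M: (1/5, -23/10, 31/10).
The three coordinates are positive, negative, positive; a point is interior exactly when all three are positive.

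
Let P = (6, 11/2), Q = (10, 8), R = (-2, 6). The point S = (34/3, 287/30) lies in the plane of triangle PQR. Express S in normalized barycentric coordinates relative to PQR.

(-11/15, 8/5, 2/15)

Signed area of the reference triangle: [PQR] = ½·(6·(8−6) + 10·(6−(11/2)) + (-2)·(11/2−8)) = ½·(12 + 5 + 5) = 11.
[SQR] = ½·((34/3)·(8−6) + 10·(6−(287/30)) + (-2)·(287/30−8)) = ½·(68/3 − 107/3 − 47/15) = -121/15, so the P-coordinate is (-121/15)/11 = -11/15.
[PSR] = ½·(6·(287/30−6) + (34/3)·(6−(11/2)) + (-2)·(11/2−(287/30))) = ½·(107/5 + 17/3 + 122/15) = 88/5, so the Q-coordinate is 8/5.
[PQS] = ½·(6·(8−(287/30)) + 10·(287/30−(11/2)) + (34/3)·(11/2−8)) = ½·(-47/5 + 122/3 − 85/3) = 22/15, so the R-coordinate is 2/15.
Check: -11/15 + 8/5 + 2/15 = 1.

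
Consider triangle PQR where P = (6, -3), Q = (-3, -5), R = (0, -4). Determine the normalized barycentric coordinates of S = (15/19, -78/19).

Signed area of the reference triangle: [PQR] = ½·(6·(-5−(-4)) + (-3)·(-4−(-3)) + 0·(-3−(-5))) = ½·(-6 + 3 + 0) = -3/2.
[SQR] = ½·((15/19)·(-5−(-4)) + (-3)·(-4−(-78/19)) + 0·(-78/19−(-5))) = ½·(-15/19 − 6/19 + 0) = -21/38, so the P-coordinate is (-21/38)/(-3/2) = 7/19.
[PSR] = ½·(6·(-78/19−(-4)) + (15/19)·(-4−(-3)) + 0·(-3−(-78/19))) = ½·(-12/19 − 15/19 + 0) = -27/38, so the Q-coordinate is 9/19.
[PQS] = ½·(6·(-5−(-78/19)) + (-3)·(-78/19−(-3)) + (15/19)·(-3−(-5))) = ½·(-102/19 + 63/19 + 30/19) = -9/38, so the R-coordinate is 3/19.
Check: 7/19 + 9/19 + 3/19 = 1.

(7/19, 9/19, 3/19)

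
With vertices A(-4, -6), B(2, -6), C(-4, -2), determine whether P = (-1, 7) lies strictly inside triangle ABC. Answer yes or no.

no

Barycentric coordinates of P: (-11/4, 1/2, 13/4).
The three coordinates are negative, positive, positive; a point is interior exactly when all three are positive.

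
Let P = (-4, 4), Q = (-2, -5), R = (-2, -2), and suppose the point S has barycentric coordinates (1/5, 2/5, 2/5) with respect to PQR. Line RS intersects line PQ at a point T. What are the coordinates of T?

Line RS meets PQ where the R-coordinate vanishes; zeroing S's R-weight and renormalizing leaves P, Q-weights 1/5 : 2/5 → (1/3, 2/3).
So T = (1/3)·P + (2/3)·Q = (-8/3, -2).

(-8/3, -2)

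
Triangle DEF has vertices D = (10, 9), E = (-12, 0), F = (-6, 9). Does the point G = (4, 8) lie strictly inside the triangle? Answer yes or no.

Barycentric coordinates of G: (2/3, 1/9, 2/9).
The three coordinates are positive, positive, positive; a point is interior exactly when all three are positive.

yes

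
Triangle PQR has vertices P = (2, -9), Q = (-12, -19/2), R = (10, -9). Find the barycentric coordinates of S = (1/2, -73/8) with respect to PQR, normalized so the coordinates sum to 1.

Signed area of the reference triangle: [PQR] = ½·(2·(-19/2−(-9)) + (-12)·(-9−(-9)) + 10·(-9−(-19/2))) = ½·(-1 + 0 + 5) = 2.
[SQR] = ½·((1/2)·(-19/2−(-9)) + (-12)·(-9−(-73/8)) + 10·(-73/8−(-19/2))) = ½·(-1/4 − 3/2 + 15/4) = 1, so the P-coordinate is 1/2 = 1/2.
[PSR] = ½·(2·(-73/8−(-9)) + (1/2)·(-9−(-9)) + 10·(-9−(-73/8))) = ½·(-1/4 + 0 + 5/4) = 1/2, so the Q-coordinate is 1/4.
[PQS] = ½·(2·(-19/2−(-73/8)) + (-12)·(-73/8−(-9)) + (1/2)·(-9−(-19/2))) = ½·(-3/4 + 3/2 + 1/4) = 1/2, so the R-coordinate is 1/4.

(1/2, 1/4, 1/4)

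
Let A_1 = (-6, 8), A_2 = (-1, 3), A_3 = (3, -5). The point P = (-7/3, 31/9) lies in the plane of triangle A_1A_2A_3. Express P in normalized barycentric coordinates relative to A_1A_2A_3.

(4/9, 1/3, 2/9)

Signed area of the reference triangle: [A_1A_2A_3] = ½·((-6)·(3−(-5)) + (-1)·(-5−8) + 3·(8−3)) = ½·(-48 + 13 + 15) = -10.
[PA_2A_3] = ½·((-7/3)·(3−(-5)) + (-1)·(-5−(31/9)) + 3·(31/9−3)) = ½·(-56/3 + 76/9 + 4/3) = -40/9, so the A_1-coordinate is (-40/9)/(-10) = 4/9.
[A_1PA_3] = ½·((-6)·(31/9−(-5)) + (-7/3)·(-5−8) + 3·(8−(31/9))) = ½·(-152/3 + 91/3 + 41/3) = -10/3, so the A_2-coordinate is 1/3.
[A_1A_2P] = ½·((-6)·(3−(31/9)) + (-1)·(31/9−8) + (-7/3)·(8−3)) = ½·(8/3 + 41/9 − 35/3) = -20/9, so the A_3-coordinate is 2/9.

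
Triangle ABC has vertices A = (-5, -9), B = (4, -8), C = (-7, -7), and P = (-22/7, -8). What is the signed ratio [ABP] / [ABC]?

[ABC] = ½·((-5)·(-8−(-7)) + 4·(-7−(-9)) + (-7)·(-9−(-8))) = ½·(5 + 8 + 7) = 10.
[ABP] = ½·((-5)·(-8−(-8)) + 4·(-8−(-9)) + (-22/7)·(-9−(-8))) = ½·(0 + 4 + 22/7) = 25/7, so the ratio is (25/7)/10 = 5/14.

5/14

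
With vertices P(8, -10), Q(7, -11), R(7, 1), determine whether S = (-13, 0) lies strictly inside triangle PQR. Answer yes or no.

Barycentric coordinates of S: (-20, 221/12, 31/12).
The three coordinates are negative, positive, positive; a point is interior exactly when all three are positive.

no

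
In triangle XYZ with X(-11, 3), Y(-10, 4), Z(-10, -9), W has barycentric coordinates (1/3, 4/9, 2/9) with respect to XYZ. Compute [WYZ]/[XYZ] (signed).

1/3

The signed ratio [WYZ]/[XYZ] equals the barycentric coordinate of W at vertex X, which is 1/3.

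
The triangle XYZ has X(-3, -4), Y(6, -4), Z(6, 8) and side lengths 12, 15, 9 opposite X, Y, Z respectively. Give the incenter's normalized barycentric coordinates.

The incenter has barycentric coordinates proportional to the opposite side lengths: (12 : 15 : 9).
Normalizing by 12+15+9 = 36 gives (1/3, 5/12, 1/4).

(1/3, 5/12, 1/4)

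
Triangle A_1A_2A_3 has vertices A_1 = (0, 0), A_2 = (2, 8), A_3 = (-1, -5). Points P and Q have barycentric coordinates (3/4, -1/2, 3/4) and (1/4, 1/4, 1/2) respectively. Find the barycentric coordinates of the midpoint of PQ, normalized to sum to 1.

Since both coordinate triples sum to 1, the midpoint's barycentrics are the componentwise average.
(3/4+1/4)/2 = 1/2; similarly -1/8 and 5/8.

(1/2, -1/8, 5/8)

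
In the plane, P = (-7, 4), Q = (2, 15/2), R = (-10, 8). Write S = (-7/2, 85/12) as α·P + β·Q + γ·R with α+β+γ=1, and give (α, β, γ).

(1/6, 1/2, 1/3)

Signed area of the reference triangle: [PQR] = ½·((-7)·(15/2−8) + 2·(8−4) + (-10)·(4−(15/2))) = ½·(7/2 + 8 + 35) = 93/4.
[SQR] = ½·((-7/2)·(15/2−8) + 2·(8−(85/12)) + (-10)·(85/12−(15/2))) = ½·(7/4 + 11/6 + 25/6) = 31/8, so the P-coordinate is (31/8)/(93/4) = 1/6.
[PSR] = ½·((-7)·(85/12−8) + (-7/2)·(8−4) + (-10)·(4−(85/12))) = ½·(77/12 − 14 + 185/6) = 93/8, so the Q-coordinate is 1/2.
[PQS] = ½·((-7)·(15/2−(85/12)) + 2·(85/12−4) + (-7/2)·(4−(15/2))) = ½·(-35/12 + 37/6 + 49/4) = 31/4, so the R-coordinate is 1/3.
Check: 1/6 + 1/2 + 1/3 = 1.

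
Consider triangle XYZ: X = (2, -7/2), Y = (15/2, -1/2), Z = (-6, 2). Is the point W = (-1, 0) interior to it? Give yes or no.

Barycentric coordinates of W: (58/217, 46/217, 113/217).
The three coordinates are positive, positive, positive; a point is interior exactly when all three are positive.

yes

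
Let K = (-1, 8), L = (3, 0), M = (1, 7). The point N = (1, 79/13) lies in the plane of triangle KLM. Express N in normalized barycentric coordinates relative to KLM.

(2/13, 2/13, 9/13)

Signed area of the reference triangle: [KLM] = ½·((-1)·(0−7) + 3·(7−8) + 1·(8−0)) = ½·(7 − 3 + 8) = 6.
[NLM] = ½·(1·(0−7) + 3·(7−(79/13)) + 1·(79/13−0)) = ½·(-7 + 36/13 + 79/13) = 12/13, so the K-coordinate is (12/13)/6 = 2/13.
[KNM] = ½·((-1)·(79/13−7) + 1·(7−8) + 1·(8−(79/13))) = ½·(12/13 − 1 + 25/13) = 12/13, so the L-coordinate is 2/13.
[KLN] = ½·((-1)·(0−(79/13)) + 3·(79/13−8) + 1·(8−0)) = ½·(79/13 − 75/13 + 8) = 54/13, so the M-coordinate is 9/13.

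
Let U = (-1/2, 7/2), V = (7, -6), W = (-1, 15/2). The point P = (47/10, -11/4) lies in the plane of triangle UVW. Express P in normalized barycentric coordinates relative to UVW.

(1/5, 7/10, 1/10)

Signed area of the reference triangle: [UVW] = ½·((-1/2)·(-6−(15/2)) + 7·(15/2−(7/2)) + (-1)·(7/2−(-6))) = ½·(27/4 + 28 − 19/2) = 101/8.
[PVW] = ½·((47/10)·(-6−(15/2)) + 7·(15/2−(-11/4)) + (-1)·(-11/4−(-6))) = ½·(-1269/20 + 287/4 − 13/4) = 101/40, so the U-coordinate is (101/40)/(101/8) = 1/5.
[UPW] = ½·((-1/2)·(-11/4−(15/2)) + (47/10)·(15/2−(7/2)) + (-1)·(7/2−(-11/4))) = ½·(41/8 + 94/5 − 25/4) = 707/80, so the V-coordinate is 7/10.
[UVP] = ½·((-1/2)·(-6−(-11/4)) + 7·(-11/4−(7/2)) + (47/10)·(7/2−(-6))) = ½·(13/8 − 175/4 + 893/20) = 101/80, so the W-coordinate is 1/10.
Check: 1/5 + 7/10 + 1/10 = 1.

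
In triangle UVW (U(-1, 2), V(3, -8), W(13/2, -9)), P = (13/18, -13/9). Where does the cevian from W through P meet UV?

Barycentric coordinates of P with respect to UVW: (2/3, 2/9, 1/9).
On side UV the W-coordinate is zero; dropping P's W-weight 1/9 and renormalizing the remaining 2/3 : 2/9 gives weights 3/4, 1/4 on U, V.
Q = (3/4)·(-1, 2) + (1/4)·(3, -8) = (0, -1/2).

(0, -1/2)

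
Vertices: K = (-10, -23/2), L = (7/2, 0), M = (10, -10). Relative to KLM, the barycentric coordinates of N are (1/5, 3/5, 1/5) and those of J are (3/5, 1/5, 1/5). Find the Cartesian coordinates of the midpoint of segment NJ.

Barycentric coordinates of the midpoint are the average: (2/5, 2/5, 1/5).
Converting: (2/5)·K + (2/5)·L + (1/5)·M = (-3/5, -33/5).

(-3/5, -33/5)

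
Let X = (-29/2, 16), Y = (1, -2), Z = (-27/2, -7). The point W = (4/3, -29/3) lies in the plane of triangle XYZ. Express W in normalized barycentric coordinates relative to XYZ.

Signed area of the reference triangle: [XYZ] = ½·((-29/2)·(-2−(-7)) + 1·(-7−16) + (-27/2)·(16−(-2))) = ½·(-145/2 − 23 − 243) = -677/4.
[WYZ] = ½·((4/3)·(-2−(-7)) + 1·(-7−(-29/3)) + (-27/2)·(-29/3−(-2))) = ½·(20/3 + 8/3 + 207/2) = 677/12, so the X-coordinate is (677/12)/(-677/4) = -1/3.
[XWZ] = ½·((-29/2)·(-29/3−(-7)) + (4/3)·(-7−16) + (-27/2)·(16−(-29/3))) = ½·(116/3 − 92/3 − 693/2) = -677/4, so the Y-coordinate is 1.
[XYW] = ½·((-29/2)·(-2−(-29/3)) + 1·(-29/3−16) + (4/3)·(16−(-2))) = ½·(-667/6 − 77/3 + 24) = -677/12, so the Z-coordinate is 1/3.

(-1/3, 1, 1/3)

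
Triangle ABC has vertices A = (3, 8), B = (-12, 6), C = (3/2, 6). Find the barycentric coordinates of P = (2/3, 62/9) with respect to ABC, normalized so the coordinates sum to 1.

Signed area of the reference triangle: [ABC] = ½·(3·(6−6) + (-12)·(6−8) + (3/2)·(8−6)) = ½·(0 + 24 + 3) = 27/2.
[PBC] = ½·((2/3)·(6−6) + (-12)·(6−(62/9)) + (3/2)·(62/9−6)) = ½·(0 + 32/3 + 4/3) = 6, so the A-coordinate is 6/(27/2) = 4/9.
[APC] = ½·(3·(62/9−6) + (2/3)·(6−8) + (3/2)·(8−(62/9))) = ½·(8/3 − 4/3 + 5/3) = 3/2, so the B-coordinate is 1/9.
[ABP] = ½·(3·(6−(62/9)) + (-12)·(62/9−8) + (2/3)·(8−6)) = ½·(-8/3 + 40/3 + 4/3) = 6, so the C-coordinate is 4/9.
Check: 4/9 + 1/9 + 4/9 = 1.

(4/9, 1/9, 4/9)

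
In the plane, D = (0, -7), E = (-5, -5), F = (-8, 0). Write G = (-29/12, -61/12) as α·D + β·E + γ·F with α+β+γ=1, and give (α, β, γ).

Signed area of the reference triangle: [DEF] = ½·(0·(-5−0) + (-5)·(0−(-7)) + (-8)·(-7−(-5))) = ½·(0 − 35 + 16) = -19/2.
[GEF] = ½·((-29/12)·(-5−0) + (-5)·(0−(-61/12)) + (-8)·(-61/12−(-5))) = ½·(145/12 − 305/12 + 2/3) = -19/3, so the D-coordinate is (-19/3)/(-19/2) = 2/3.
[DGF] = ½·(0·(-61/12−0) + (-29/12)·(0−(-7)) + (-8)·(-7−(-61/12))) = ½·(0 − 203/12 + 46/3) = -19/24, so the E-coordinate is 1/12.
[DEG] = ½·(0·(-5−(-61/12)) + (-5)·(-61/12−(-7)) + (-29/12)·(-7−(-5))) = ½·(0 − 115/12 + 29/6) = -19/8, so the F-coordinate is 1/4.
Check: 2/3 + 1/12 + 1/4 = 1.

(2/3, 1/12, 1/4)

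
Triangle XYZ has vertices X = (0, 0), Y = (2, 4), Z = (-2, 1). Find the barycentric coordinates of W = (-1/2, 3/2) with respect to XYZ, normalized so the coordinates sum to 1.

(1/4, 1/4, 1/2)

Signed area of the reference triangle: [XYZ] = ½·(0·(4−1) + 2·(1−0) + (-2)·(0−4)) = ½·(0 + 2 + 8) = 5.
[WYZ] = ½·((-1/2)·(4−1) + 2·(1−(3/2)) + (-2)·(3/2−4)) = ½·(-3/2 − 1 + 5) = 5/4, so the X-coordinate is (5/4)/5 = 1/4.
[XWZ] = ½·(0·(3/2−1) + (-1/2)·(1−0) + (-2)·(0−(3/2))) = ½·(0 − 1/2 + 3) = 5/4, so the Y-coordinate is 1/4.
[XYW] = ½·(0·(4−(3/2)) + 2·(3/2−0) + (-1/2)·(0−4)) = ½·(0 + 3 + 2) = 5/2, so the Z-coordinate is 1/2.
Check: 1/4 + 1/4 + 1/2 = 1.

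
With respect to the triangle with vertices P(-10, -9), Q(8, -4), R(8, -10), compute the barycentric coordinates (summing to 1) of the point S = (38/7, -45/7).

Signed area of the reference triangle: [PQR] = ½·((-10)·(-4−(-10)) + 8·(-10−(-9)) + 8·(-9−(-4))) = ½·(-60 − 8 − 40) = -54.
[SQR] = ½·((38/7)·(-4−(-10)) + 8·(-10−(-45/7)) + 8·(-45/7−(-4))) = ½·(228/7 − 200/7 − 136/7) = -54/7, so the P-coordinate is (-54/7)/(-54) = 1/7.
[PSR] = ½·((-10)·(-45/7−(-10)) + (38/7)·(-10−(-9)) + 8·(-9−(-45/7))) = ½·(-250/7 − 38/7 − 144/7) = -216/7, so the Q-coordinate is 4/7.
[PQS] = ½·((-10)·(-4−(-45/7)) + 8·(-45/7−(-9)) + (38/7)·(-9−(-4))) = ½·(-170/7 + 144/7 − 190/7) = -108/7, so the R-coordinate is 2/7.
Check: 1/7 + 4/7 + 2/7 = 1.

(1/7, 4/7, 2/7)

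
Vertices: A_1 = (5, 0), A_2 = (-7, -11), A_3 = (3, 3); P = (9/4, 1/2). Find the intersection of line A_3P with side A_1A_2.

(1, -11/3)

Barycentric coordinates of P with respect to A_1A_2A_3: (1/4, 1/8, 5/8).
On side A_1A_2 the A_3-coordinate is zero; dropping P's A_3-weight 5/8 and renormalizing the remaining 1/4 : 1/8 gives weights 2/3, 1/3 on A_1, A_2.
Q = (2/3)·(5, 0) + (1/3)·(-7, -11) = (1, -11/3).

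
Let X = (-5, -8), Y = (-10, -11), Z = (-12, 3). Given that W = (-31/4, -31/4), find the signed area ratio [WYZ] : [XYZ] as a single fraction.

1/2

[XYZ] = ½·((-5)·(-11−3) + (-10)·(3−(-8)) + (-12)·(-8−(-11))) = ½·(70 − 110 − 36) = -38.
[WYZ] = ½·((-31/4)·(-11−3) + (-10)·(3−(-31/4)) + (-12)·(-31/4−(-11))) = ½·(217/2 − 215/2 − 39) = -19, so the ratio is (-19)/(-38) = 1/2.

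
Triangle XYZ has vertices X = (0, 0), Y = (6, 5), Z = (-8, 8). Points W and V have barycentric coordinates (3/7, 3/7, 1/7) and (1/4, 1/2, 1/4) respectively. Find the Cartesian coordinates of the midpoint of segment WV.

Barycentric coordinates of the midpoint are the average: (19/56, 13/28, 11/56).
Converting: (19/56)·X + (13/28)·Y + (11/56)·Z = (17/14, 109/28).

(17/14, 109/28)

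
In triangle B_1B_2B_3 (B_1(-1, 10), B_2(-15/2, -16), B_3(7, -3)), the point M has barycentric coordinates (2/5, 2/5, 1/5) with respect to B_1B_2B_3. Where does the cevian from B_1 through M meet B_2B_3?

(-8/3, -35/3)

Line B_1M meets B_2B_3 where the B_1-coordinate vanishes; zeroing M's B_1-weight and renormalizing leaves B_2, B_3-weights 2/5 : 1/5 → (2/3, 1/3).
So N = (2/3)·B_2 + (1/3)·B_3 = (-8/3, -35/3).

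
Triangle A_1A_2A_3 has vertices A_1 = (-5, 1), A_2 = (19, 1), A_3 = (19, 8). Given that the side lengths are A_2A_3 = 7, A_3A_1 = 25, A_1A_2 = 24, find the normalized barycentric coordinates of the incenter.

(1/8, 25/56, 3/7)

The incenter has barycentric coordinates proportional to the opposite side lengths: (7 : 25 : 24).
Normalizing by 7+25+24 = 56 gives (1/8, 25/56, 3/7).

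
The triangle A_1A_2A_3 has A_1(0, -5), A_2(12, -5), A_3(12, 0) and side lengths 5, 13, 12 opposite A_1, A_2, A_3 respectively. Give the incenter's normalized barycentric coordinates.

(1/6, 13/30, 2/5)

The incenter has barycentric coordinates proportional to the opposite side lengths: (5 : 13 : 12).
Normalizing by 5+13+12 = 30 gives (1/6, 13/30, 2/5).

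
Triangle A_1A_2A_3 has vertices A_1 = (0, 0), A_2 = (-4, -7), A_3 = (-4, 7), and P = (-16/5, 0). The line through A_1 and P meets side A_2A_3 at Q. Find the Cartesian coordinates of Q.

Barycentric coordinates of P with respect to A_1A_2A_3: (1/5, 2/5, 2/5).
On side A_2A_3 the A_1-coordinate is zero; dropping P's A_1-weight 1/5 and renormalizing the remaining 2/5 : 2/5 gives weights 1/2, 1/2 on A_2, A_3.
Q = (1/2)·(-4, -7) + (1/2)·(-4, 7) = (-4, 0).

(-4, 0)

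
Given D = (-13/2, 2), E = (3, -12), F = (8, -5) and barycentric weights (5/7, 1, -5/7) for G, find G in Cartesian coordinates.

G = (5/7)·D + 1·E + (-5/7)·F.
x-coordinate: (5/7)·(-13/2) + 1·3 + (-5/7)·8 = -103/14.
y-coordinate: (5/7)·2 + 1·(-12) + (-5/7)·(-5) = -7.

(-103/14, -7)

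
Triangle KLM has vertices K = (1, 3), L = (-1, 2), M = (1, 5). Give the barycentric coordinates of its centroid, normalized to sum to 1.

The centroid is the average of the vertices, so each weight is 1/3.

(1/3, 1/3, 1/3)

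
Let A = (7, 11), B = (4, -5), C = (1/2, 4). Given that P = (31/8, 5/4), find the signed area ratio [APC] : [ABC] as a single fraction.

[ABC] = ½·(7·(-5−4) + 4·(4−11) + (1/2)·(11−(-5))) = ½·(-63 − 28 + 8) = -83/2.
[APC] = ½·(7·(5/4−4) + (31/8)·(4−11) + (1/2)·(11−(5/4))) = ½·(-77/4 − 217/8 + 39/8) = -83/4, so the ratio is (-83/4)/(-83/2) = 1/2.

1/2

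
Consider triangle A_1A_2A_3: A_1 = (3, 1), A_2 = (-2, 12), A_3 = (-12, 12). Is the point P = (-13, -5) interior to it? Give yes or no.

no

Barycentric coordinates of P: (17/11, -133/55, 103/55).
The three coordinates are positive, negative, positive; a point is interior exactly when all three are positive.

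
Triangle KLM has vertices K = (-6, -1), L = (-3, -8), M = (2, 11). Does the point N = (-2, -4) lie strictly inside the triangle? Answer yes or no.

yes

Barycentric coordinates of N: (1/92, 18/23, 19/92).
The three coordinates are positive, positive, positive; a point is interior exactly when all three are positive.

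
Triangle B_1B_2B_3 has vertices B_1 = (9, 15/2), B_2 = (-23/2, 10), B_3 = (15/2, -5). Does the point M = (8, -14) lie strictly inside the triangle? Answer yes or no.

no

Barycentric coordinates of M: (-327/520, -79/1040, 1773/1040).
The three coordinates are negative, negative, positive; a point is interior exactly when all three are positive.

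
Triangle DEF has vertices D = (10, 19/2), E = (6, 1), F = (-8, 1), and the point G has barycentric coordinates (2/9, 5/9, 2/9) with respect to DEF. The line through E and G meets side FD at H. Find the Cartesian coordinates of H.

Line EG meets FD where the E-coordinate vanishes; zeroing G's E-weight and renormalizing leaves F, D-weights 2/9 : 2/9 → (1/2, 1/2).
So H = (1/2)·F + (1/2)·D = (1, 21/4).

(1, 21/4)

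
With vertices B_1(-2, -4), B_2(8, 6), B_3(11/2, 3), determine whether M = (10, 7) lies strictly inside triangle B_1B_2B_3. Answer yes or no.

Barycentric coordinates of M: (-7/10, -3/10, 2).
The three coordinates are negative, negative, positive; a point is interior exactly when all three are positive.

no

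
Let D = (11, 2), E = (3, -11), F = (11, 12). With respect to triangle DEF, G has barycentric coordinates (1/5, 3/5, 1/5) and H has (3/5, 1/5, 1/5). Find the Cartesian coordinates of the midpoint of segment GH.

(39/5, -6/5)

Barycentric coordinates of the midpoint are the average: (2/5, 2/5, 1/5).
Converting: (2/5)·D + (2/5)·E + (1/5)·F = (39/5, -6/5).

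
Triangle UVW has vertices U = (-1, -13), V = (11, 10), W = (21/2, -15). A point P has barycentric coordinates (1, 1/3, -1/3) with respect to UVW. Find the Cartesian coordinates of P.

(-5/6, -14/3)

P = 1·U + (1/3)·V + (-1/3)·W.
x-coordinate: 1·(-1) + (1/3)·11 + (-1/3)·(21/2) = -5/6.
y-coordinate: 1·(-13) + (1/3)·10 + (-1/3)·(-15) = -14/3.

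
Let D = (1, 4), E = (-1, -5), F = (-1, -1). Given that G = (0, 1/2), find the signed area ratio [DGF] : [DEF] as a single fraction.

[DEF] = ½·(1·(-5−(-1)) + (-1)·(-1−4) + (-1)·(4−(-5))) = ½·(-4 + 5 − 9) = -4.
[DGF] = ½·(1·(1/2−(-1)) + 0·(-1−4) + (-1)·(4−(1/2))) = ½·(3/2 + 0 − 7/2) = -1, so the ratio is (-1)/(-4) = 1/4.

1/4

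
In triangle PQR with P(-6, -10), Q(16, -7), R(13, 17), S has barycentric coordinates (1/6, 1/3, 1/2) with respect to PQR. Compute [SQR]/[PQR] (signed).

1/6

The signed ratio [SQR]/[PQR] equals the barycentric coordinate of S at vertex P, which is 1/6.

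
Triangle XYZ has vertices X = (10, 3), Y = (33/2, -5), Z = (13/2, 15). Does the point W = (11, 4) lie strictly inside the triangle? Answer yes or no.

Barycentric coordinates of W: (2/5, 31/100, 29/100).
The three coordinates are positive, positive, positive; a point is interior exactly when all three are positive.

yes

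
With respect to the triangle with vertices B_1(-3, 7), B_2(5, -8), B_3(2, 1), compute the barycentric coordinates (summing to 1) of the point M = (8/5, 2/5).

(1/5, 1/5, 3/5)

Signed area of the reference triangle: [B_1B_2B_3] = ½·((-3)·(-8−1) + 5·(1−7) + 2·(7−(-8))) = ½·(27 − 30 + 30) = 27/2.
[MB_2B_3] = ½·((8/5)·(-8−1) + 5·(1−(2/5)) + 2·(2/5−(-8))) = ½·(-72/5 + 3 + 84/5) = 27/10, so the B_1-coordinate is (27/10)/(27/2) = 1/5.
[B_1MB_3] = ½·((-3)·(2/5−1) + (8/5)·(1−7) + 2·(7−(2/5))) = ½·(9/5 − 48/5 + 66/5) = 27/10, so the B_2-coordinate is 1/5.
[B_1B_2M] = ½·((-3)·(-8−(2/5)) + 5·(2/5−7) + (8/5)·(7−(-8))) = ½·(126/5 − 33 + 24) = 81/10, so the B_3-coordinate is 3/5.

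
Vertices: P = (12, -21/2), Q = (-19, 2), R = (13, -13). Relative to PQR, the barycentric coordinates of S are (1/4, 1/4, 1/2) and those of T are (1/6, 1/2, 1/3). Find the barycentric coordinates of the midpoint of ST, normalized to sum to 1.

(5/24, 3/8, 5/12)

Since both coordinate triples sum to 1, the midpoint's barycentrics are the componentwise average.
(1/4+1/6)/2 = 5/24; similarly 3/8 and 5/12.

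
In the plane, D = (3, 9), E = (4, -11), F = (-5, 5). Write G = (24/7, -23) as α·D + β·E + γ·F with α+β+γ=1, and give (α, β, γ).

Signed area of the reference triangle: [DEF] = ½·(3·(-11−5) + 4·(5−9) + (-5)·(9−(-11))) = ½·(-48 − 16 − 100) = -82.
[GEF] = ½·((24/7)·(-11−5) + 4·(5−(-23)) + (-5)·(-23−(-11))) = ½·(-384/7 + 112 + 60) = 410/7, so the D-coordinate is (410/7)/(-82) = -5/7.
[DGF] = ½·(3·(-23−5) + (24/7)·(5−9) + (-5)·(9−(-23))) = ½·(-84 − 96/7 − 160) = -902/7, so the E-coordinate is 11/7.
[DEG] = ½·(3·(-11−(-23)) + 4·(-23−9) + (24/7)·(9−(-11))) = ½·(36 − 128 + 480/7) = -82/7, so the F-coordinate is 1/7.
Check: -5/7 + 11/7 + 1/7 = 1.

(-5/7, 11/7, 1/7)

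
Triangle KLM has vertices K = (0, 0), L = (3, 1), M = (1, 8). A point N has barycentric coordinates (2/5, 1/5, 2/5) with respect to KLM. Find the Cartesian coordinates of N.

(1, 17/5)

N = (2/5)·K + (1/5)·L + (2/5)·M.
x-coordinate: (2/5)·0 + (1/5)·3 + (2/5)·1 = 1.
y-coordinate: (2/5)·0 + (1/5)·1 + (2/5)·8 = 17/5.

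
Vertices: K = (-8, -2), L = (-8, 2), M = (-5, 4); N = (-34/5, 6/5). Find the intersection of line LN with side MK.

(-13/2, 1)

Barycentric coordinates of N with respect to KLM: (2/5, 1/5, 2/5).
On side MK the L-coordinate is zero; dropping N's L-weight 1/5 and renormalizing the remaining 2/5 : 2/5 gives weights 1/2, 1/2 on M, K.
J = (1/2)·(-5, 4) + (1/2)·(-8, -2) = (-13/2, 1).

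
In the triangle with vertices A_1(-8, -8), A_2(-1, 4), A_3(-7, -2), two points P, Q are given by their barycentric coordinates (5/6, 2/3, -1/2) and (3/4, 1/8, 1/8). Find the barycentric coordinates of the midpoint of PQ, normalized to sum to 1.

Since both coordinate triples sum to 1, the midpoint's barycentrics are the componentwise average.
(5/6+3/4)/2 = 19/24; similarly 19/48 and -3/16.

(19/24, 19/48, -3/16)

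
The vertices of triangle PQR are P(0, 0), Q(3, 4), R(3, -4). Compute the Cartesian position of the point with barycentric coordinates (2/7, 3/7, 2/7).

(15/7, 4/7)

S = (2/7)·P + (3/7)·Q + (2/7)·R.
x-coordinate: (2/7)·0 + (3/7)·3 + (2/7)·3 = 15/7.
y-coordinate: (2/7)·0 + (3/7)·4 + (2/7)·(-4) = 4/7.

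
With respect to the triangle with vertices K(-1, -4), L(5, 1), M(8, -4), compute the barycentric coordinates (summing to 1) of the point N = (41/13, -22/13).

Signed area of the reference triangle: [KLM] = ½·((-1)·(1−(-4)) + 5·(-4−(-4)) + 8·(-4−1)) = ½·(-5 + 0 − 40) = -45/2.
[NLM] = ½·((41/13)·(1−(-4)) + 5·(-4−(-22/13)) + 8·(-22/13−1)) = ½·(205/13 − 150/13 − 280/13) = -225/26, so the K-coordinate is (-225/26)/(-45/2) = 5/13.
[KNM] = ½·((-1)·(-22/13−(-4)) + (41/13)·(-4−(-4)) + 8·(-4−(-22/13))) = ½·(-30/13 + 0 − 240/13) = -135/13, so the L-coordinate is 6/13.
[KLN] = ½·((-1)·(1−(-22/13)) + 5·(-22/13−(-4)) + (41/13)·(-4−1)) = ½·(-35/13 + 150/13 − 205/13) = -45/13, so the M-coordinate is 2/13.
Check: 5/13 + 6/13 + 2/13 = 1.

(5/13, 6/13, 2/13)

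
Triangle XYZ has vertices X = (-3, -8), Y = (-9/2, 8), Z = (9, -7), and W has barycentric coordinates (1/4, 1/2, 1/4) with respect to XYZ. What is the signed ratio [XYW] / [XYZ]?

1/4

The signed ratio [XYW]/[XYZ] equals the barycentric coordinate of W at vertex Z, which is 1/4.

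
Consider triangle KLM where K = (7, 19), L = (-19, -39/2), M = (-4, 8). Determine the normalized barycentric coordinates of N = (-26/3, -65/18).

(1/3, 5/9, 1/9)

Signed area of the reference triangle: [KLM] = ½·(7·(-39/2−8) + (-19)·(8−19) + (-4)·(19−(-39/2))) = ½·(-385/2 + 209 − 154) = -275/4.
[NLM] = ½·((-26/3)·(-39/2−8) + (-19)·(8−(-65/18)) + (-4)·(-65/18−(-39/2))) = ½·(715/3 − 3971/18 − 572/9) = -275/12, so the K-coordinate is (-275/12)/(-275/4) = 1/3.
[KNM] = ½·(7·(-65/18−8) + (-26/3)·(8−19) + (-4)·(19−(-65/18))) = ½·(-1463/18 + 286/3 − 814/9) = -1375/36, so the L-coordinate is 5/9.
[KLN] = ½·(7·(-39/2−(-65/18)) + (-19)·(-65/18−19) + (-26/3)·(19−(-39/2))) = ½·(-1001/9 + 7733/18 − 1001/3) = -275/36, so the M-coordinate is 1/9.
Check: 1/3 + 5/9 + 1/9 = 1.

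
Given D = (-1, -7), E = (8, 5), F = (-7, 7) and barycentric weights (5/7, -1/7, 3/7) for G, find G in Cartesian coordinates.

G = (5/7)·D + (-1/7)·E + (3/7)·F.
x-coordinate: (5/7)·(-1) + (-1/7)·8 + (3/7)·(-7) = -34/7.
y-coordinate: (5/7)·(-7) + (-1/7)·5 + (3/7)·7 = -19/7.

(-34/7, -19/7)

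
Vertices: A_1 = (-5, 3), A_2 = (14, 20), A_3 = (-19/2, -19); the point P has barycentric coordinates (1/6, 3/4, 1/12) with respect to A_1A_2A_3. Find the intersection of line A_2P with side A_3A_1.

Line A_2P meets A_3A_1 where the A_2-coordinate vanishes; zeroing P's A_2-weight and renormalizing leaves A_3, A_1-weights 1/12 : 1/6 → (1/3, 2/3).
So Q = (1/3)·A_3 + (2/3)·A_1 = (-13/2, -13/3).

(-13/2, -13/3)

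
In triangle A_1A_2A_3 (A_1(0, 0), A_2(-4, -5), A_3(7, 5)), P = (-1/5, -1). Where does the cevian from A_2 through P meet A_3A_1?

(7/3, 5/3)

Barycentric coordinates of P with respect to A_1A_2A_3: (2/5, 2/5, 1/5).
On side A_3A_1 the A_2-coordinate is zero; dropping P's A_2-weight 2/5 and renormalizing the remaining 1/5 : 2/5 gives weights 1/3, 2/3 on A_3, A_1.
Q = (1/3)·(7, 5) + (2/3)·(0, 0) = (7/3, 5/3).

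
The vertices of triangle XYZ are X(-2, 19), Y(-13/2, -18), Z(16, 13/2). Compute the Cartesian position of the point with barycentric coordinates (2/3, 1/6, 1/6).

(1/4, 43/4)

W = (2/3)·X + (1/6)·Y + (1/6)·Z.
x-coordinate: (2/3)·(-2) + (1/6)·(-13/2) + (1/6)·16 = 1/4.
y-coordinate: (2/3)·19 + (1/6)·(-18) + (1/6)·(13/2) = 43/4.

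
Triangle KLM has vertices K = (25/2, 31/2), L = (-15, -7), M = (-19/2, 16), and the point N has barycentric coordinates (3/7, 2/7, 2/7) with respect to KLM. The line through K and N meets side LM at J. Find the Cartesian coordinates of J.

(-49/4, 9/2)

Line KN meets LM where the K-coordinate vanishes; zeroing N's K-weight and renormalizing leaves L, M-weights 2/7 : 2/7 → (1/2, 1/2).
So J = (1/2)·L + (1/2)·M = (-49/4, 9/2).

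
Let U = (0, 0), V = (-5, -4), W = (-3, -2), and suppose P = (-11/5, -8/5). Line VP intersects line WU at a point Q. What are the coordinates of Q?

(-3/2, -1)

Barycentric coordinates of P with respect to UVW: (2/5, 1/5, 2/5).
On side WU the V-coordinate is zero; dropping P's V-weight 1/5 and renormalizing the remaining 2/5 : 2/5 gives weights 1/2, 1/2 on W, U.
Q = (1/2)·(-3, -2) + (1/2)·(0, 0) = (-3/2, -1).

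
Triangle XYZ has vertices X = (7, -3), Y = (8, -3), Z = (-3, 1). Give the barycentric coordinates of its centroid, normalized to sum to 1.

(1/3, 1/3, 1/3)

The centroid is the average of the vertices, so each weight is 1/3.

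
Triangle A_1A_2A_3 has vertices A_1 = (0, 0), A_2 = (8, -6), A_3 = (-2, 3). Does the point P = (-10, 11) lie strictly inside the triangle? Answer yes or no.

Barycentric coordinates of P: (-2/3, -2/3, 7/3).
The three coordinates are negative, negative, positive; a point is interior exactly when all three are positive.

no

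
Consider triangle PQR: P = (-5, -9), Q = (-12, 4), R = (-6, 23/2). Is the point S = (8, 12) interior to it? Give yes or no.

Barycentric coordinates of S: (68/87, -575/261, 632/261).
The three coordinates are positive, negative, positive; a point is interior exactly when all three are positive.

no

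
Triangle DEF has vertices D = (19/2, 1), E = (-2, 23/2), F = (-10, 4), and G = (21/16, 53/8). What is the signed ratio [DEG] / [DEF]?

[DEF] = ½·((19/2)·(23/2−4) + (-2)·(4−1) + (-10)·(1−(23/2))) = ½·(285/4 − 6 + 105) = 681/8.
[DEG] = ½·((19/2)·(23/2−(53/8)) + (-2)·(53/8−1) + (21/16)·(1−(23/2))) = ½·(741/16 − 45/4 − 441/32) = 681/64, so the ratio is (681/64)/(681/8) = 1/8.

1/8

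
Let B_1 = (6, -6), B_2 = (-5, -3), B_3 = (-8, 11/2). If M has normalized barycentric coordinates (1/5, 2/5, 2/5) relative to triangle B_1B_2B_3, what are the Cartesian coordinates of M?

(-4, -1/5)

M = (1/5)·B_1 + (2/5)·B_2 + (2/5)·B_3.
x-coordinate: (1/5)·6 + (2/5)·(-5) + (2/5)·(-8) = -4.
y-coordinate: (1/5)·(-6) + (2/5)·(-3) + (2/5)·(11/2) = -1/5.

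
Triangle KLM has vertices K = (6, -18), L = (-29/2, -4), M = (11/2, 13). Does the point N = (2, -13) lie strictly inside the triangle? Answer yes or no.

yes

Barycentric coordinates of N: (307/419, 81/419, 31/419).
The three coordinates are positive, positive, positive; a point is interior exactly when all three are positive.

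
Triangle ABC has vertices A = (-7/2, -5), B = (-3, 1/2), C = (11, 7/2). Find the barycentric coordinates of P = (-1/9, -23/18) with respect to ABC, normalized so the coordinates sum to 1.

Signed area of the reference triangle: [ABC] = ½·((-7/2)·(1/2−(7/2)) + (-3)·(7/2−(-5)) + 11·(-5−(1/2))) = ½·(21/2 − 51/2 − 121/2) = -151/4.
[PBC] = ½·((-1/9)·(1/2−(7/2)) + (-3)·(7/2−(-23/18)) + 11·(-23/18−(1/2))) = ½·(1/3 − 43/3 − 176/9) = -151/9, so the A-coordinate is (-151/9)/(-151/4) = 4/9.
[APC] = ½·((-7/2)·(-23/18−(7/2)) + (-1/9)·(7/2−(-5)) + 11·(-5−(-23/18))) = ½·(301/18 − 17/18 − 737/18) = -151/12, so the B-coordinate is 1/3.
[ABP] = ½·((-7/2)·(1/2−(-23/18)) + (-3)·(-23/18−(-5)) + (-1/9)·(-5−(1/2))) = ½·(-56/9 − 67/6 + 11/18) = -151/18, so the C-coordinate is 2/9.
Check: 4/9 + 1/3 + 2/9 = 1.

(4/9, 1/3, 2/9)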